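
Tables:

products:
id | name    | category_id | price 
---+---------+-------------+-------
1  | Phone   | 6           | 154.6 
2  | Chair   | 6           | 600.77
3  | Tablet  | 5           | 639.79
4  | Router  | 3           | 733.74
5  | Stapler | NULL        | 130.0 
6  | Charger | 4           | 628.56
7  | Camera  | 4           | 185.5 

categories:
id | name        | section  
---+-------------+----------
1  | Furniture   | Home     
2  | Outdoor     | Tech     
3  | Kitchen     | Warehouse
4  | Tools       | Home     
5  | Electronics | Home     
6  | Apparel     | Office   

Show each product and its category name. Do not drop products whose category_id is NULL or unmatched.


LEFT JOIN keeps every row from products (the left table); where category_id has no match in categories, the category columns become NULL. Walk through each product:
  - product 1 (Phone): category_id=6 -> matches Apparel
  - product 2 (Chair): category_id=6 -> matches Apparel
  - product 3 (Tablet): category_id=5 -> matches Electronics
  - product 4 (Router): category_id=3 -> matches Kitchen
  - product 5 (Stapler): category_id=NULL, no match -> kept with NULL
  - product 6 (Charger): category_id=4 -> matches Tools
  - product 7 (Camera): category_id=4 -> matches Tools
All 7 rows appear; 1 has NULL category.

SQL:
SELECT a.name, b.name AS category
FROM products a
LEFT JOIN categories b ON a.category_id = b.id

Result:
name    | category   
--------+------------
Phone   | Apparel    
Chair   | Apparel    
Tablet  | Electronics
Router  | Kitchen    
Stapler | NULL       
Charger | Tools      
Camera  | Tools      


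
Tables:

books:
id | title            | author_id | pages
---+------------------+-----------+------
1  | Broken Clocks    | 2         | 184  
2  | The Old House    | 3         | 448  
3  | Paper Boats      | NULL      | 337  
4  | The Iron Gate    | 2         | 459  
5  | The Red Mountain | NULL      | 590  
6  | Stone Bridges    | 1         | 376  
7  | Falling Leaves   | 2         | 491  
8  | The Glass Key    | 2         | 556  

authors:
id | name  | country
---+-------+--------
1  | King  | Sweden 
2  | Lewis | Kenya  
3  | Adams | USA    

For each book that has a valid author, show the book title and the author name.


INNER JOIN keeps only books rows whose author_id matches an id in authors. Walk through each book:
  - book 1 (Broken Clocks): author_id=2 -> matches Lewis
  - book 2 (The Old House): author_id=3 -> matches Adams
  - book 3 (Paper Boats): author_id=NULL, no match -> dropped
  - book 4 (The Iron Gate): author_id=2 -> matches Lewis
  - book 5 (The Red Mountain): author_id=NULL, no match -> dropped
  - book 6 (Stone Bridges): author_id=1 -> matches King
  - book 7 (Falling Leaves): author_id=2 -> matches Lewis
  - book 8 (The Glass Key): author_id=2 -> matches Lewis
So 2 of 8 rows are dropped.

SQL:
SELECT a.title, b.name AS author
FROM books a
INNER JOIN authors b ON a.author_id = b.id

Result:
title          | author
---------------+-------
Broken Clocks  | Lewis 
The Old House  | Adams 
The Iron Gate  | Lewis 
Stone Bridges  | King  
Falling Leaves | Lewis 
The Glass Key  | Lewis 


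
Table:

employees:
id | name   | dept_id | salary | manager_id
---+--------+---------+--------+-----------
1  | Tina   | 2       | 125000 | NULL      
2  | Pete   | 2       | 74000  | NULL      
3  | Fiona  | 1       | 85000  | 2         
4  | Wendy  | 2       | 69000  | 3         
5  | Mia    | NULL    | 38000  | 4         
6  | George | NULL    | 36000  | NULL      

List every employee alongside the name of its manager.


This is a self-join: employees is joined to a second copy of itself, matching each row's manager_id to another row's id. Use LEFT JOIN so rows with manager_id=NULL are kept.
  - employee 1 (Tina): manager_id=NULL -> NULL
  - employee 2 (Pete): manager_id=NULL -> NULL
  - employee 3 (Fiona): manager_id=2 -> Pete
  - employee 4 (Wendy): manager_id=3 -> Fiona
  - employee 5 (Mia): manager_id=4 -> Wendy
  - employee 6 (George): manager_id=NULL -> NULL

SQL:
SELECT a.name AS item, b.name AS manager
FROM employees a
LEFT JOIN employees b ON a.manager_id = b.id

Result:
item   | manager
-------+--------
Tina   | NULL   
Pete   | NULL   
Fiona  | Pete   
Wendy  | Fiona  
Mia    | Wendy  
George | NULL   


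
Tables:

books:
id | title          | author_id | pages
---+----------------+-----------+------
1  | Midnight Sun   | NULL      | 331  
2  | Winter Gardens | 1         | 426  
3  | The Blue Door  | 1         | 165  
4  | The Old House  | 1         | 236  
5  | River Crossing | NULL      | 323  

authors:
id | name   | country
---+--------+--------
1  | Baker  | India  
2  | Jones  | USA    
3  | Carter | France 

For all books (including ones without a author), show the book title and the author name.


LEFT JOIN keeps every row from books (the left table); where author_id has no match in authors, the author columns become NULL. Walk through each book:
  - book 1 (Midnight Sun): author_id=NULL, no match -> kept with NULL
  - book 2 (Winter Gardens): author_id=1 -> matches Baker
  - book 3 (The Blue Door): author_id=1 -> matches Baker
  - book 4 (The Old House): author_id=1 -> matches Baker
  - book 5 (River Crossing): author_id=NULL, no match -> kept with NULL
All 5 rows appear; 2 have NULL author.

SQL:
SELECT a.title, b.name AS author
FROM books a
LEFT JOIN authors b ON a.author_id = b.id

Result:
title          | author
---------------+-------
Midnight Sun   | NULL  
Winter Gardens | Baker 
The Blue Door  | Baker 
The Old House  | Baker 
River Crossing | NULL  


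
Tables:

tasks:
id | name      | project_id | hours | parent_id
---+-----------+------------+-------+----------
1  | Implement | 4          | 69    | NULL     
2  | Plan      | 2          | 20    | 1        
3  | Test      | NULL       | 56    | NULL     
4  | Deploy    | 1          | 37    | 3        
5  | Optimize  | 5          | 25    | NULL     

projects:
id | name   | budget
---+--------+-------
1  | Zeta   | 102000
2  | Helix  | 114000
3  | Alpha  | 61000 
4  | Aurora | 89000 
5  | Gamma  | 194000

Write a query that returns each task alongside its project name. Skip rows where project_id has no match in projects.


INNER JOIN keeps only tasks rows whose project_id matches an id in projects. Walk through each task:
  - task 1 (Implement): project_id=4 -> matches Aurora
  - task 2 (Plan): project_id=2 -> matches Helix
  - task 3 (Test): project_id=NULL, no match -> dropped
  - task 4 (Deploy): project_id=1 -> matches Zeta
  - task 5 (Optimize): project_id=5 -> matches Gamma
So 1 of 5 rows is dropped.

SQL:
SELECT a.name, b.name AS project
FROM tasks a
INNER JOIN projects b ON a.project_id = b.id

Result:
name      | project
----------+--------
Implement | Aurora 
Plan      | Helix  
Deploy    | Zeta   
Optimize  | Gamma  


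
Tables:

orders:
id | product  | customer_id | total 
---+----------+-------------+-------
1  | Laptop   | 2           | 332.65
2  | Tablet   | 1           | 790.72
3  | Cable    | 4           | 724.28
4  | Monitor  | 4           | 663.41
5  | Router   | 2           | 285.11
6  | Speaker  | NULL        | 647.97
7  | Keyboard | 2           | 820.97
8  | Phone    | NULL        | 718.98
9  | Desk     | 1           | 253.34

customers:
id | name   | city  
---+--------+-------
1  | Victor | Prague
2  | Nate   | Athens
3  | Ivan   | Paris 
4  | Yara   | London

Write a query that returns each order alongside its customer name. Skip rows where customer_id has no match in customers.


INNER JOIN keeps only orders rows whose customer_id matches an id in customers. Walk through each order:
  - order 1 (Laptop): customer_id=2 -> matches Nate
  - order 2 (Tablet): customer_id=1 -> matches Victor
  - order 3 (Cable): customer_id=4 -> matches Yara
  - order 4 (Monitor): customer_id=4 -> matches Yara
  - order 5 (Router): customer_id=2 -> matches Nate
  - order 6 (Speaker): customer_id=NULL, no match -> dropped
  - order 7 (Keyboard): customer_id=2 -> matches Nate
  - order 8 (Phone): customer_id=NULL, no match -> dropped
  - order 9 (Desk): customer_id=1 -> matches Victor
So 2 of 9 rows are dropped.

SQL:
SELECT a.product, b.name AS customer
FROM orders a
INNER JOIN customers b ON a.customer_id = b.id

Result:
product  | customer
---------+---------
Laptop   | Nate    
Tablet   | Victor  
Cable    | Yara    
Monitor  | Yara    
Router   | Nate    
Keyboard | Nate    
Desk     | Victor  


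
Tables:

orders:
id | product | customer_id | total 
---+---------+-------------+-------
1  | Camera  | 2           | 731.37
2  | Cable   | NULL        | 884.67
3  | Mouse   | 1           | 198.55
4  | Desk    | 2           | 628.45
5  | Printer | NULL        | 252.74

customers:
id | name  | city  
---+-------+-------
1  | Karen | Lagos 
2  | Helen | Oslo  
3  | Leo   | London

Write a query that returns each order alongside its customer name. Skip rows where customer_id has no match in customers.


INNER JOIN keeps only orders rows whose customer_id matches an id in customers. Walk through each order:
  - order 1 (Camera): customer_id=2 -> matches Helen
  - order 2 (Cable): customer_id=NULL, no match -> dropped
  - order 3 (Mouse): customer_id=1 -> matches Karen
  - order 4 (Desk): customer_id=2 -> matches Helen
  - order 5 (Printer): customer_id=NULL, no match -> dropped
So 2 of 5 rows are dropped.

SQL:
SELECT a.product, b.name AS customer
FROM orders a
INNER JOIN customers b ON a.customer_id = b.id

Result:
product | customer
--------+---------
Camera  | Helen   
Mouse   | Karen   
Desk    | Helen   


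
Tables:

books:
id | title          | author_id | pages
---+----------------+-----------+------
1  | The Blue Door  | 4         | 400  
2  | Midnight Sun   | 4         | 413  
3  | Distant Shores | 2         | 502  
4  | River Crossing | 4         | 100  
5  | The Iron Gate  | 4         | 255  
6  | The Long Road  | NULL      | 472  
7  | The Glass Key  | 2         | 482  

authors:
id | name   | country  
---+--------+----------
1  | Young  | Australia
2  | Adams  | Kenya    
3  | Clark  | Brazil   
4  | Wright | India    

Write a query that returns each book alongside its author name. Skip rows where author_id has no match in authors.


INNER JOIN keeps only books rows whose author_id matches an id in authors. Walk through each book:
  - book 1 (The Blue Door): author_id=4 -> matches Wright
  - book 2 (Midnight Sun): author_id=4 -> matches Wright
  - book 3 (Distant Shores): author_id=2 -> matches Adams
  - book 4 (River Crossing): author_id=4 -> matches Wright
  - book 5 (The Iron Gate): author_id=4 -> matches Wright
  - book 6 (The Long Road): author_id=NULL, no match -> dropped
  - book 7 (The Glass Key): author_id=2 -> matches Adams
So 1 of 7 rows is dropped.

SQL:
SELECT a.title, b.name AS author
FROM books a
INNER JOIN authors b ON a.author_id = b.id

Result:
title          | author
---------------+-------
The Blue Door  | Wright
Midnight Sun   | Wright
Distant Shores | Adams 
River Crossing | Wright
The Iron Gate  | Wright
The Glass Key  | Adams 


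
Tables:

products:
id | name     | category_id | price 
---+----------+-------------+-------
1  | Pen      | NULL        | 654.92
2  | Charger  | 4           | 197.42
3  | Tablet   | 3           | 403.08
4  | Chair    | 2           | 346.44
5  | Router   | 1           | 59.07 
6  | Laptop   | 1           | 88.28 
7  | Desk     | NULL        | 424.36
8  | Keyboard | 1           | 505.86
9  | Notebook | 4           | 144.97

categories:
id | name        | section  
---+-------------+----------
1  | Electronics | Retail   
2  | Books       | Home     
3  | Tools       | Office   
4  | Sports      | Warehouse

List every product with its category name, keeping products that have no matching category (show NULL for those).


LEFT JOIN keeps every row from products (the left table); where category_id has no match in categories, the category columns become NULL. Walk through each product:
  - product 1 (Pen): category_id=NULL, no match -> kept with NULL
  - product 2 (Charger): category_id=4 -> matches Sports
  - product 3 (Tablet): category_id=3 -> matches Tools
  - product 4 (Chair): category_id=2 -> matches Books
  - product 5 (Router): category_id=1 -> matches Electronics
  - product 6 (Laptop): category_id=1 -> matches Electronics
  - product 7 (Desk): category_id=NULL, no match -> kept with NULL
  - product 8 (Keyboard): category_id=1 -> matches Electronics
  - product 9 (Notebook): category_id=4 -> matches Sports
All 9 rows appear; 2 have NULL category.

SQL:
SELECT a.name, b.name AS category
FROM products a
LEFT JOIN categories b ON a.category_id = b.id

Result:
name     | category   
---------+------------
Pen      | NULL       
Charger  | Sports     
Tablet   | Tools      
Chair    | Books      
Router   | Electronics
Laptop   | Electronics
Desk     | NULL       
Keyboard | Electronics
Notebook | Sports     


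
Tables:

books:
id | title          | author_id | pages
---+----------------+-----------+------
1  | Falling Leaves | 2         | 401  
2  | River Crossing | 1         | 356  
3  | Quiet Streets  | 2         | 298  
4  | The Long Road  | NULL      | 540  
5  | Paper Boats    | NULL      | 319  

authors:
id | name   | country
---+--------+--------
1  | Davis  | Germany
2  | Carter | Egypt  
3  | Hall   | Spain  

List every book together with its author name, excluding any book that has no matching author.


INNER JOIN keeps only books rows whose author_id matches an id in authors. Walk through each book:
  - book 1 (Falling Leaves): author_id=2 -> matches Carter
  - book 2 (River Crossing): author_id=1 -> matches Davis
  - book 3 (Quiet Streets): author_id=2 -> matches Carter
  - book 4 (The Long Road): author_id=NULL, no match -> dropped
  - book 5 (Paper Boats): author_id=NULL, no match -> dropped
So 2 of 5 rows are dropped.

SQL:
SELECT a.title, b.name AS author
FROM books a
INNER JOIN authors b ON a.author_id = b.id

Result:
title          | author
---------------+-------
Falling Leaves | Carter
River Crossing | Davis 
Quiet Streets  | Carter


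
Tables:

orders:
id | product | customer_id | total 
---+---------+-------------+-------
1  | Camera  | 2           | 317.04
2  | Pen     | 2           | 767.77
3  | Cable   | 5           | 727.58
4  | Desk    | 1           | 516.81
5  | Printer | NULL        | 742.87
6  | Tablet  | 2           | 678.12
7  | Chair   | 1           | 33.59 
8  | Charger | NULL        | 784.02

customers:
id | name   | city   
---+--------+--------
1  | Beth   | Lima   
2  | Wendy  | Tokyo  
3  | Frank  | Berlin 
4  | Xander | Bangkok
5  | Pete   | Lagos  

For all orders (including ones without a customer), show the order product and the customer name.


LEFT JOIN keeps every row from orders (the left table); where customer_id has no match in customers, the customer columns become NULL. Walk through each order:
  - order 1 (Camera): customer_id=2 -> matches Wendy
  - order 2 (Pen): customer_id=2 -> matches Wendy
  - order 3 (Cable): customer_id=5 -> matches Pete
  - order 4 (Desk): customer_id=1 -> matches Beth
  - order 5 (Printer): customer_id=NULL, no match -> kept with NULL
  - order 6 (Tablet): customer_id=2 -> matches Wendy
  - order 7 (Chair): customer_id=1 -> matches Beth
  - order 8 (Charger): customer_id=NULL, no match -> kept with NULL
All 8 rows appear; 2 have NULL customer.

SQL:
SELECT a.product, b.name AS customer
FROM orders a
LEFT JOIN customers b ON a.customer_id = b.id

Result:
product | customer
--------+---------
Camera  | Wendy   
Pen     | Wendy   
Cable   | Pete    
Desk    | Beth    
Printer | NULL    
Tablet  | Wendy   
Chair   | Beth    
Charger | NULL    


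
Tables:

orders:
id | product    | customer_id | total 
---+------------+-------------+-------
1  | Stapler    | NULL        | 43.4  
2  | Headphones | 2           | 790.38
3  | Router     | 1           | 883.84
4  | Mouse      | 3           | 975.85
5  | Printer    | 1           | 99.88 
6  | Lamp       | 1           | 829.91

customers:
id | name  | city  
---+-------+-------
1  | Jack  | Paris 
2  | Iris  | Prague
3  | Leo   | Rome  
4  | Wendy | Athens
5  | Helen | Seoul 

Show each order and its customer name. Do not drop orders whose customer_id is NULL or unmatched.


LEFT JOIN keeps every row from orders (the left table); where customer_id has no match in customers, the customer columns become NULL. Walk through each order:
  - order 1 (Stapler): customer_id=NULL, no match -> kept with NULL
  - order 2 (Headphones): customer_id=2 -> matches Iris
  - order 3 (Router): customer_id=1 -> matches Jack
  - order 4 (Mouse): customer_id=3 -> matches Leo
  - order 5 (Printer): customer_id=1 -> matches Jack
  - order 6 (Lamp): customer_id=1 -> matches Jack
All 6 rows appear; 1 has NULL customer.

SQL:
SELECT a.product, b.name AS customer
FROM orders a
LEFT JOIN customers b ON a.customer_id = b.id

Result:
product    | customer
-----------+---------
Stapler    | NULL    
Headphones | Iris    
Router     | Jack    
Mouse      | Leo     
Printer    | Jack    
Lamp       | Jack    


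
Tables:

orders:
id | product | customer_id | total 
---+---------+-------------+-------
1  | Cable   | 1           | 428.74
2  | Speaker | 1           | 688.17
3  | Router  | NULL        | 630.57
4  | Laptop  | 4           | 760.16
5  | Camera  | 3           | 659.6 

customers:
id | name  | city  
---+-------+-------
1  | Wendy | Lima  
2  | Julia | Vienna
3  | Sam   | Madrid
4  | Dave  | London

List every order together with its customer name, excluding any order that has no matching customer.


INNER JOIN keeps only orders rows whose customer_id matches an id in customers. Walk through each order:
  - order 1 (Cable): customer_id=1 -> matches Wendy
  - order 2 (Speaker): customer_id=1 -> matches Wendy
  - order 3 (Router): customer_id=NULL, no match -> dropped
  - order 4 (Laptop): customer_id=4 -> matches Dave
  - order 5 (Camera): customer_id=3 -> matches Sam
So 1 of 5 rows is dropped.

SQL:
SELECT a.product, b.name AS customer
FROM orders a
INNER JOIN customers b ON a.customer_id = b.id

Result:
product | customer
--------+---------
Cable   | Wendy   
Speaker | Wendy   
Laptop  | Dave    
Camera  | Sam     


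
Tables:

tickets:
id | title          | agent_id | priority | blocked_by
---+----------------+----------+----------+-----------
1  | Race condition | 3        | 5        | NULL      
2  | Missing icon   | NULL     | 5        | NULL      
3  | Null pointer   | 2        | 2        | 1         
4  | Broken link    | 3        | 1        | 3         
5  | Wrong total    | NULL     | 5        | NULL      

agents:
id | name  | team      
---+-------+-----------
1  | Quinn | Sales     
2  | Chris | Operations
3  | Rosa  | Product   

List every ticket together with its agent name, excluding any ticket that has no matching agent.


INNER JOIN keeps only tickets rows whose agent_id matches an id in agents. Walk through each ticket:
  - ticket 1 (Race condition): agent_id=3 -> matches Rosa
  - ticket 2 (Missing icon): agent_id=NULL, no match -> dropped
  - ticket 3 (Null pointer): agent_id=2 -> matches Chris
  - ticket 4 (Broken link): agent_id=3 -> matches Rosa
  - ticket 5 (Wrong total): agent_id=NULL, no match -> dropped
So 2 of 5 rows are dropped.

SQL:
SELECT a.title, b.name AS agent
FROM tickets a
INNER JOIN agents b ON a.agent_id = b.id

Result:
title          | agent
---------------+------
Race condition | Rosa 
Null pointer   | Chris
Broken link    | Rosa 


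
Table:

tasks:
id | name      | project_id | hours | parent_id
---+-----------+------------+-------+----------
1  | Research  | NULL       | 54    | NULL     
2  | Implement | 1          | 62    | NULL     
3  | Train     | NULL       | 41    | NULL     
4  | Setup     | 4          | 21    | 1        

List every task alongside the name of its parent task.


This is a self-join: tasks is joined to a second copy of itself, matching each row's parent_id to another row's id. Use LEFT JOIN so rows with parent_id=NULL are kept.
  - task 1 (Research): parent_id=NULL -> NULL
  - task 2 (Implement): parent_id=NULL -> NULL
  - task 3 (Train): parent_id=NULL -> NULL
  - task 4 (Setup): parent_id=1 -> Research

SQL:
SELECT a.name AS item, b.name AS parent
FROM tasks a
LEFT JOIN tasks b ON a.parent_id = b.id

Result:
item      | parent  
----------+---------
Research  | NULL    
Implement | NULL    
Train     | NULL    
Setup     | Research


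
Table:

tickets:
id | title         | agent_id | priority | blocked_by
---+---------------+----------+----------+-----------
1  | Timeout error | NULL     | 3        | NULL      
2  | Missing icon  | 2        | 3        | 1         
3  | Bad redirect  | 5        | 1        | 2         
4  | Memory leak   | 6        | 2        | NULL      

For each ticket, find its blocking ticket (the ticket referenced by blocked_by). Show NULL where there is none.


This is a self-join: tickets is joined to a second copy of itself, matching each row's blocked_by to another row's id. Use LEFT JOIN so rows with blocked_by=NULL are kept.
  - ticket 1 (Timeout error): blocked_by=NULL -> NULL
  - ticket 2 (Missing icon): blocked_by=1 -> Timeout error
  - ticket 3 (Bad redirect): blocked_by=2 -> Missing icon
  - ticket 4 (Memory leak): blocked_by=NULL -> NULL

SQL:
SELECT a.title AS item, b.title AS blocked_by
FROM tickets a
LEFT JOIN tickets b ON a.blocked_by = b.id

Result:
item          | blocked_by   
--------------+--------------
Timeout error | NULL         
Missing icon  | Timeout error
Bad redirect  | Missing icon 
Memory leak   | NULL         


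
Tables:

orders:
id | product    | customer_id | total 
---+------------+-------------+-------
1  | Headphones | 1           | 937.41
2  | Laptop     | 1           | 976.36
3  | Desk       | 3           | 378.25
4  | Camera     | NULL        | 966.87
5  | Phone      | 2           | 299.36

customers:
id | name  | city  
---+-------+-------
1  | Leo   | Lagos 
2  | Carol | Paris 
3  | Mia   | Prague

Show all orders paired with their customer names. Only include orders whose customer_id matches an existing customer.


INNER JOIN keeps only orders rows whose customer_id matches an id in customers. Walk through each order:
  - order 1 (Headphones): customer_id=1 -> matches Leo
  - order 2 (Laptop): customer_id=1 -> matches Leo
  - order 3 (Desk): customer_id=3 -> matches Mia
  - order 4 (Camera): customer_id=NULL, no match -> dropped
  - order 5 (Phone): customer_id=2 -> matches Carol
So 1 of 5 rows is dropped.

SQL:
SELECT a.product, b.name AS customer
FROM orders a
INNER JOIN customers b ON a.customer_id = b.id

Result:
product    | customer
-----------+---------
Headphones | Leo     
Laptop     | Leo     
Desk       | Mia     
Phone      | Carol   


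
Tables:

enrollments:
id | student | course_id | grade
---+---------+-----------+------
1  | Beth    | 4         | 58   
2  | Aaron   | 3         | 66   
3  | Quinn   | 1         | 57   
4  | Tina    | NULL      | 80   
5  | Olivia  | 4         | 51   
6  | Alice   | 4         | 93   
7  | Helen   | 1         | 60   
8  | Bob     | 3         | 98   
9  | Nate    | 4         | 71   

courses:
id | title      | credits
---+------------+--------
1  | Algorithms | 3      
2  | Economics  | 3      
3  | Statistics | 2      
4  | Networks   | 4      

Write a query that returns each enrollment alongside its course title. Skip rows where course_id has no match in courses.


INNER JOIN keeps only enrollments rows whose course_id matches an id in courses. Walk through each enrollment:
  - enrollment 1 (Beth): course_id=4 -> matches Networks
  - enrollment 2 (Aaron): course_id=3 -> matches Statistics
  - enrollment 3 (Quinn): course_id=1 -> matches Algorithms
  - enrollment 4 (Tina): course_id=NULL, no match -> dropped
  - enrollment 5 (Olivia): course_id=4 -> matches Networks
  - enrollment 6 (Alice): course_id=4 -> matches Networks
  - enrollment 7 (Helen): course_id=1 -> matches Algorithms
  - enrollment 8 (Bob): course_id=3 -> matches Statistics
  - enrollment 9 (Nate): course_id=4 -> matches Networks
So 1 of 9 rows is dropped.

SQL:
SELECT a.student, b.title AS course
FROM enrollments a
INNER JOIN courses b ON a.course_id = b.id

Result:
student | course    
--------+-----------
Beth    | Networks  
Aaron   | Statistics
Quinn   | Algorithms
Olivia  | Networks  
Alice   | Networks  
Helen   | Algorithms
Bob     | Statistics
Nate    | Networks  


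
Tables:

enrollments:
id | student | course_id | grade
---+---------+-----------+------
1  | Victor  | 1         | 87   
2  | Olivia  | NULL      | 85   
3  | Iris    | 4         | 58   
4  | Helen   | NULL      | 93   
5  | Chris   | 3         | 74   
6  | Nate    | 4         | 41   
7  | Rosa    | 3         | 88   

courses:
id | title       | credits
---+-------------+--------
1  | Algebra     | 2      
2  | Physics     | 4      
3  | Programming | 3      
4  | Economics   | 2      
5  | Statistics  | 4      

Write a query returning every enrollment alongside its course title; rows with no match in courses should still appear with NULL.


LEFT JOIN keeps every row from enrollments (the left table); where course_id has no match in courses, the course columns become NULL. Walk through each enrollment:
  - enrollment 1 (Victor): course_id=1 -> matches Algebra
  - enrollment 2 (Olivia): course_id=NULL, no match -> kept with NULL
  - enrollment 3 (Iris): course_id=4 -> matches Economics
  - enrollment 4 (Helen): course_id=NULL, no match -> kept with NULL
  - enrollment 5 (Chris): course_id=3 -> matches Programming
  - enrollment 6 (Nate): course_id=4 -> matches Economics
  - enrollment 7 (Rosa): course_id=3 -> matches Programming
All 7 rows appear; 2 have NULL course.

SQL:
SELECT a.student, b.title AS course
FROM enrollments a
LEFT JOIN courses b ON a.course_id = b.id

Result:
student | course     
--------+------------
Victor  | Algebra    
Olivia  | NULL       
Iris    | Economics  
Helen   | NULL       
Chris   | Programming
Nate    | Economics  
Rosa    | Programming


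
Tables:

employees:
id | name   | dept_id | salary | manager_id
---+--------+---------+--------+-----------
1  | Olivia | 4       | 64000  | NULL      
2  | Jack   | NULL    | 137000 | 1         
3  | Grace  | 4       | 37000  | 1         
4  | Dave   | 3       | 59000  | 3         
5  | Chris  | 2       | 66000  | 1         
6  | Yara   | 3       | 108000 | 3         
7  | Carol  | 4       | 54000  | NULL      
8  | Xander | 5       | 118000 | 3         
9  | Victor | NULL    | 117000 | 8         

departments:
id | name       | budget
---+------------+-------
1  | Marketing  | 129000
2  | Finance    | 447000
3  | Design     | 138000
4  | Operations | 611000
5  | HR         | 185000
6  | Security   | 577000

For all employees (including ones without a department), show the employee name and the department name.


LEFT JOIN keeps every row from employees (the left table); where dept_id has no match in departments, the department columns become NULL. Walk through each employee:
  - employee 1 (Olivia): dept_id=4 -> matches Operations
  - employee 2 (Jack): dept_id=NULL, no match -> kept with NULL
  - employee 3 (Grace): dept_id=4 -> matches Operations
  - employee 4 (Dave): dept_id=3 -> matches Design
  - employee 5 (Chris): dept_id=2 -> matches Finance
  - employee 6 (Yara): dept_id=3 -> matches Design
  - employee 7 (Carol): dept_id=4 -> matches Operations
  - employee 8 (Xander): dept_id=5 -> matches HR
  - employee 9 (Victor): dept_id=NULL, no match -> kept with NULL
All 9 rows appear; 2 have NULL department.

SQL:
SELECT a.name, b.name AS department
FROM employees a
LEFT JOIN departments b ON a.dept_id = b.id

Result:
name   | department
-------+-----------
Olivia | Operations
Jack   | NULL      
Grace  | Operations
Dave   | Design    
Chris  | Finance   
Yara   | Design    
Carol  | Operations
Xander | HR        
Victor | NULL      


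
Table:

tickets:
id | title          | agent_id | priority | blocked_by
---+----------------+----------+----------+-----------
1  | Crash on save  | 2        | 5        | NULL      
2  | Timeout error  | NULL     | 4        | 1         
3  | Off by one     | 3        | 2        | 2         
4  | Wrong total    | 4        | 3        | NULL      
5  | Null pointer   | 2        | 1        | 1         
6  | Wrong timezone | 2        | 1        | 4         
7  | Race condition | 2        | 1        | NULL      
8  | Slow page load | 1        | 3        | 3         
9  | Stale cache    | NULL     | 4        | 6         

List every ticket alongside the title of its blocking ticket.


This is a self-join: tickets is joined to a second copy of itself, matching each row's blocked_by to another row's id. Use LEFT JOIN so rows with blocked_by=NULL are kept.
  - ticket 1 (Crash on save): blocked_by=NULL -> NULL
  - ticket 2 (Timeout error): blocked_by=1 -> Crash on save
  - ticket 3 (Off by one): blocked_by=2 -> Timeout error
  - ticket 4 (Wrong total): blocked_by=NULL -> NULL
  - ticket 5 (Null pointer): blocked_by=1 -> Crash on save
  - ticket 6 (Wrong timezone): blocked_by=4 -> Wrong total
  - ticket 7 (Race condition): blocked_by=NULL -> NULL
  - ticket 8 (Slow page load): blocked_by=3 -> Off by one
  - ticket 9 (Stale cache): blocked_by=6 -> Wrong timezone

SQL:
SELECT a.title AS item, b.title AS blocked_by
FROM tickets a
LEFT JOIN tickets b ON a.blocked_by = b.id

Result:
item           | blocked_by    
---------------+---------------
Crash on save  | NULL          
Timeout error  | Crash on save 
Off by one     | Timeout error 
Wrong total    | NULL          
Null pointer   | Crash on save 
Wrong timezone | Wrong total   
Race condition | NULL          
Slow page load | Off by one    
Stale cache    | Wrong timezone


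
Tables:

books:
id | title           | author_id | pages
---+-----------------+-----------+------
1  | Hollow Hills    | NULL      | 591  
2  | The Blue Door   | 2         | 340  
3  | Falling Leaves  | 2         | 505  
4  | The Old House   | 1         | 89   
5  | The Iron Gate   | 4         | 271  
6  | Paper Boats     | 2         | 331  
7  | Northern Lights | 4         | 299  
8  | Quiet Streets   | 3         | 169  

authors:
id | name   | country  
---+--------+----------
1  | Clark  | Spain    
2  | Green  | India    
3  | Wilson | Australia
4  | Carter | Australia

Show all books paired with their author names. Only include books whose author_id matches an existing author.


INNER JOIN keeps only books rows whose author_id matches an id in authors. Walk through each book:
  - book 1 (Hollow Hills): author_id=NULL, no match -> dropped
  - book 2 (The Blue Door): author_id=2 -> matches Green
  - book 3 (Falling Leaves): author_id=2 -> matches Green
  - book 4 (The Old House): author_id=1 -> matches Clark
  - book 5 (The Iron Gate): author_id=4 -> matches Carter
  - book 6 (Paper Boats): author_id=2 -> matches Green
  - book 7 (Northern Lights): author_id=4 -> matches Carter
  - book 8 (Quiet Streets): author_id=3 -> matches Wilson
So 1 of 8 rows is dropped.

SQL:
SELECT a.title, b.name AS author
FROM books a
INNER JOIN authors b ON a.author_id = b.id

Result:
title           | author
----------------+-------
The Blue Door   | Green 
Falling Leaves  | Green 
The Old House   | Clark 
The Iron Gate   | Carter
Paper Boats     | Green 
Northern Lights | Carter
Quiet Streets   | Wilson


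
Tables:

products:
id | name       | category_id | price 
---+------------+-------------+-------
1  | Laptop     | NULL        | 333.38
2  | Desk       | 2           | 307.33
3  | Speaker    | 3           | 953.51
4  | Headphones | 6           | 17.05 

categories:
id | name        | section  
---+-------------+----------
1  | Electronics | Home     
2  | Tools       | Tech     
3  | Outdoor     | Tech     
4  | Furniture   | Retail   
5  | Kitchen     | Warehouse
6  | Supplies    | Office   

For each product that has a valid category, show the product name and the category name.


INNER JOIN keeps only products rows whose category_id matches an id in categories. Walk through each product:
  - product 1 (Laptop): category_id=NULL, no match -> dropped
  - product 2 (Desk): category_id=2 -> matches Tools
  - product 3 (Speaker): category_id=3 -> matches Outdoor
  - product 4 (Headphones): category_id=6 -> matches Supplies
So 1 of 4 rows is dropped.

SQL:
SELECT a.name, b.name AS category
FROM products a
INNER JOIN categories b ON a.category_id = b.id

Result:
name       | category
-----------+---------
Desk       | Tools   
Speaker    | Outdoor 
Headphones | Supplies


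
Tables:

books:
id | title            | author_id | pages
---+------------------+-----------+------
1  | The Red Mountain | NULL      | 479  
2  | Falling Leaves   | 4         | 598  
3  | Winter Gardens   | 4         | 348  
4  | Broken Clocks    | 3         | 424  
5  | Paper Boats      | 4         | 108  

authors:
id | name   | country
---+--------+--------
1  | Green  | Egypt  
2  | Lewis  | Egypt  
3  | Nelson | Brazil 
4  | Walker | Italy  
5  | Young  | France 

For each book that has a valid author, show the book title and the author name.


INNER JOIN keeps only books rows whose author_id matches an id in authors. Walk through each book:
  - book 1 (The Red Mountain): author_id=NULL, no match -> dropped
  - book 2 (Falling Leaves): author_id=4 -> matches Walker
  - book 3 (Winter Gardens): author_id=4 -> matches Walker
  - book 4 (Broken Clocks): author_id=3 -> matches Nelson
  - book 5 (Paper Boats): author_id=4 -> matches Walker
So 1 of 5 rows is dropped.

SQL:
SELECT a.title, b.name AS author
FROM books a
INNER JOIN authors b ON a.author_id = b.id

Result:
title          | author
---------------+-------
Falling Leaves | Walker
Winter Gardens | Walker
Broken Clocks  | Nelson
Paper Boats    | Walker


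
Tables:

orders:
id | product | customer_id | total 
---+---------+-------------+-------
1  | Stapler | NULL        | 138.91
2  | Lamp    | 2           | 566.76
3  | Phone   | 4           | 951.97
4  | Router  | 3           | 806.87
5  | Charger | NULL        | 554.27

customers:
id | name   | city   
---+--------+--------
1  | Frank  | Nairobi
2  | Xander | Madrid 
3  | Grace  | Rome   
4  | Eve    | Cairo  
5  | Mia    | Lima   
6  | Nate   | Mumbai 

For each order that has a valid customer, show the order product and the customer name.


INNER JOIN keeps only orders rows whose customer_id matches an id in customers. Walk through each order:
  - order 1 (Stapler): customer_id=NULL, no match -> dropped
  - order 2 (Lamp): customer_id=2 -> matches Xander
  - order 3 (Phone): customer_id=4 -> matches Eve
  - order 4 (Router): customer_id=3 -> matches Grace
  - order 5 (Charger): customer_id=NULL, no match -> dropped
So 2 of 5 rows are dropped.

SQL:
SELECT a.product, b.name AS customer
FROM orders a
INNER JOIN customers b ON a.customer_id = b.id

Result:
product | customer
--------+---------
Lamp    | Xander  
Phone   | Eve     
Router  | Grace   


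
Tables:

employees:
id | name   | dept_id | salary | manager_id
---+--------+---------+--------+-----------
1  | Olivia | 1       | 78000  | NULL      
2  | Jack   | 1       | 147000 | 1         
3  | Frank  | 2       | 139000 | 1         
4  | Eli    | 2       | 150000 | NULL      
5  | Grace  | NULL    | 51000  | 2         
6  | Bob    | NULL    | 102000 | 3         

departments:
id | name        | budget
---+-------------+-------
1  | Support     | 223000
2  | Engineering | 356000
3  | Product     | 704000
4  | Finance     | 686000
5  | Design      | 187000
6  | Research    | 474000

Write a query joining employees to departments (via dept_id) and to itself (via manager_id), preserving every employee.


Two LEFT JOINs from the same base table employees: one to departments via dept_id, one to employees itself via manager_id. Both are LEFT so every employee is preserved.
Match against departments:
  - employee 1 (Olivia): dept_id=1 -> matches Support
  - employee 2 (Jack): dept_id=1 -> matches Support
  - employee 3 (Frank): dept_id=2 -> matches Engineering
  - employee 4 (Eli): dept_id=2 -> matches Engineering
  - employee 5 (Grace): dept_id=NULL, no match -> kept with NULL
  - employee 6 (Bob): dept_id=NULL, no match -> kept with NULL
Match against employees (self):
  - employee 1 (Olivia): manager_id=NULL -> NULL
  - employee 2 (Jack): manager_id=1 -> Olivia
  - employee 3 (Frank): manager_id=1 -> Olivia
  - employee 4 (Eli): manager_id=NULL -> NULL
  - employee 5 (Grace): manager_id=2 -> Jack
  - employee 6 (Bob): manager_id=3 -> Frank

SQL:
SELECT a.name, b.name AS department, c.name AS manager
FROM employees a
LEFT JOIN departments b ON a.dept_id = b.id
LEFT JOIN employees c ON a.manager_id = c.id

Result:
name   | department  | manager
-------+-------------+--------
Olivia | Support     | NULL   
Jack   | Support     | Olivia 
Frank  | Engineering | Olivia 
Eli    | Engineering | NULL   
Grace  | NULL        | Jack   
Bob    | NULL        | Frank  


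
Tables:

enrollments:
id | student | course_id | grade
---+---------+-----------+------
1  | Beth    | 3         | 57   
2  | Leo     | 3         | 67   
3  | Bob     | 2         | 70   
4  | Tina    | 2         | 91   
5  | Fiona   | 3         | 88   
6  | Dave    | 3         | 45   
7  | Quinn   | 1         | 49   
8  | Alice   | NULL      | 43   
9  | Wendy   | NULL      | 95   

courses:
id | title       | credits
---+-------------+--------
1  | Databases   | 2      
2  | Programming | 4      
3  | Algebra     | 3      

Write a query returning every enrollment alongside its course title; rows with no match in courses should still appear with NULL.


LEFT JOIN keeps every row from enrollments (the left table); where course_id has no match in courses, the course columns become NULL. Walk through each enrollment:
  - enrollment 1 (Beth): course_id=3 -> matches Algebra
  - enrollment 2 (Leo): course_id=3 -> matches Algebra
  - enrollment 3 (Bob): course_id=2 -> matches Programming
  - enrollment 4 (Tina): course_id=2 -> matches Programming
  - enrollment 5 (Fiona): course_id=3 -> matches Algebra
  - enrollment 6 (Dave): course_id=3 -> matches Algebra
  - enrollment 7 (Quinn): course_id=1 -> matches Databases
  - enrollment 8 (Alice): course_id=NULL, no match -> kept with NULL
  - enrollment 9 (Wendy): course_id=NULL, no match -> kept with NULL
All 9 rows appear; 2 have NULL course.

SQL:
SELECT a.student, b.title AS course
FROM enrollments a
LEFT JOIN courses b ON a.course_id = b.id

Result:
student | course     
--------+------------
Beth    | Algebra    
Leo     | Algebra    
Bob     | Programming
Tina    | Programming
Fiona   | Algebra    
Dave    | Algebra    
Quinn   | Databases  
Alice   | NULL       
Wendy   | NULL       


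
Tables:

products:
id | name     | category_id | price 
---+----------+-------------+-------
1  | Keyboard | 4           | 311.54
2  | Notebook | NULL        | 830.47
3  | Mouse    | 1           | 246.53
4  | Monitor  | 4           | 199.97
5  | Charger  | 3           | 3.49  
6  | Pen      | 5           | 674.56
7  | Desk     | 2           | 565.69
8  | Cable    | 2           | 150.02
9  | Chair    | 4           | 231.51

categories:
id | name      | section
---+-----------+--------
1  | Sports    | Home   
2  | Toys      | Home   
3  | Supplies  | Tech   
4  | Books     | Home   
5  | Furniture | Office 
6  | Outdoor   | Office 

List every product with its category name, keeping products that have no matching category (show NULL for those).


LEFT JOIN keeps every row from products (the left table); where category_id has no match in categories, the category columns become NULL. Walk through each product:
  - product 1 (Keyboard): category_id=4 -> matches Books
  - product 2 (Notebook): category_id=NULL, no match -> kept with NULL
  - product 3 (Mouse): category_id=1 -> matches Sports
  - product 4 (Monitor): category_id=4 -> matches Books
  - product 5 (Charger): category_id=3 -> matches Supplies
  - product 6 (Pen): category_id=5 -> matches Furniture
  - product 7 (Desk): category_id=2 -> matches Toys
  - product 8 (Cable): category_id=2 -> matches Toys
  - product 9 (Chair): category_id=4 -> matches Books
All 9 rows appear; 1 has NULL category.

SQL:
SELECT a.name, b.name AS category
FROM products a
LEFT JOIN categories b ON a.category_id = b.id

Result:
name     | category 
---------+----------
Keyboard | Books    
Notebook | NULL     
Mouse    | Sports   
Monitor  | Books    
Charger  | Supplies 
Pen      | Furniture
Desk     | Toys     
Cable    | Toys     
Chair    | Books    


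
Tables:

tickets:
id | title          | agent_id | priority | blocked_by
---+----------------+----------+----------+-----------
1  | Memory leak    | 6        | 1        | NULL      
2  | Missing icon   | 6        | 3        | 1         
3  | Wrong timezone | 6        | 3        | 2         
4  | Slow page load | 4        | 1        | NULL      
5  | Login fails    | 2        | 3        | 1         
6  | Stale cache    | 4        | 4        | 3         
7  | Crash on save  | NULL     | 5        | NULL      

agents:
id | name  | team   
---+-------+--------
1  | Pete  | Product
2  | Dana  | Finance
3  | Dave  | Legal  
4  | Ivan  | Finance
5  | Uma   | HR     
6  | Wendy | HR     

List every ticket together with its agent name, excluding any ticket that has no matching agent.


INNER JOIN keeps only tickets rows whose agent_id matches an id in agents. Walk through each ticket:
  - ticket 1 (Memory leak): agent_id=6 -> matches Wendy
  - ticket 2 (Missing icon): agent_id=6 -> matches Wendy
  - ticket 3 (Wrong timezone): agent_id=6 -> matches Wendy
  - ticket 4 (Slow page load): agent_id=4 -> matches Ivan
  - ticket 5 (Login fails): agent_id=2 -> matches Dana
  - ticket 6 (Stale cache): agent_id=4 -> matches Ivan
  - ticket 7 (Crash on save): agent_id=NULL, no match -> dropped
So 1 of 7 rows is dropped.

SQL:
SELECT a.title, b.name AS agent
FROM tickets a
INNER JOIN agents b ON a.agent_id = b.id

Result:
title          | agent
---------------+------
Memory leak    | Wendy
Missing icon   | Wendy
Wrong timezone | Wendy
Slow page load | Ivan 
Login fails    | Dana 
Stale cache    | Ivan 
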